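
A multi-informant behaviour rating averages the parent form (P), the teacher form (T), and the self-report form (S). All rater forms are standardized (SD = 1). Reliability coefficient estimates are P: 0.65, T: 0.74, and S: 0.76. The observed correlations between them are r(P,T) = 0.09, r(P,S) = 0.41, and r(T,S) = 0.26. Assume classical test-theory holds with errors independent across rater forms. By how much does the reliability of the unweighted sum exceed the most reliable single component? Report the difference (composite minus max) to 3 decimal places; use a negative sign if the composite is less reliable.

0.052

Var(sum) = 3 + 1.52 = 4.52; true-score variance = 2.15 + 1.52 = 3.67; composite reliability = 0.8119.
Max component reliability = 0.7600.
Difference = 0.8119 − 0.7600 = 0.052.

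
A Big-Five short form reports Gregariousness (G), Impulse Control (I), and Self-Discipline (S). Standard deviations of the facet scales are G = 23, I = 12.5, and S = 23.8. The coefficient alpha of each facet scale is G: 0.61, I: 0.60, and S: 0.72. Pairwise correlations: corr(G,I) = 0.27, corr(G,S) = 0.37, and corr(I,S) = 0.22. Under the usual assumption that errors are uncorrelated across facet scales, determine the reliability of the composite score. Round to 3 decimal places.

0.780

Var(G+I+S) = 23² + 12.5² + 23.8² + 2·[23·12.5·0.27 + 23·23.8·0.37 + 12.5·23.8·0.22] = 1251.69 + 691.226 = 1942.92.
With uncorrelated errors the cross-covariances are all true-score covariance, so they carry over unchanged; only the diagonal terms shrink to ρᵢσᵢ².
True-score variance = [23²·0.61 + 12.5²·0.60 + 23.8²·0.72] + 691.226 = 824.277 + 691.226 = 1515.5.
Reliability = 1515.5 / 1942.92 = 0.780.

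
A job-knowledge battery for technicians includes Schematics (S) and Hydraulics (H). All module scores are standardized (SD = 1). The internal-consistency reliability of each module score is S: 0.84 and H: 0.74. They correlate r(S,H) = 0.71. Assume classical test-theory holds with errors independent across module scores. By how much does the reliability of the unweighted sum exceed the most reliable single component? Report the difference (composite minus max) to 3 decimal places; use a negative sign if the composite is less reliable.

0.037

Var(sum) = 2 + 1.42 = 3.42; true-score variance = 1.58 + 1.42 = 3; composite reliability = 0.8772.
Max component reliability = 0.8400.
Difference = 0.8772 − 0.8400 = 0.037.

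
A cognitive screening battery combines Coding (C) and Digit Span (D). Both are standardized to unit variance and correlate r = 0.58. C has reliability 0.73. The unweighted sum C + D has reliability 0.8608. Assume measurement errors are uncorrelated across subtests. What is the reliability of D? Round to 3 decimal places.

0.830

Var(C+D) = 2 + 2·0.58 = 3.160.
True-score variance = ρ_C + ρ_D + 2·0.58, so 0.8608 = (0.73 + ρ_D + 1.16) / 3.160.
ρ_D = 0.8608·3.160 − 0.73 − 1.16 = 0.830.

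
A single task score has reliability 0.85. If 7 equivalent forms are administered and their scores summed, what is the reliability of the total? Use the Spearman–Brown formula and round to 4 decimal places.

ρ_k = kρ / (1 + (k−1)ρ) = 7·0.85 / (1 + 6·0.85) = 5.950 / 6.100 = 0.9754.

0.9754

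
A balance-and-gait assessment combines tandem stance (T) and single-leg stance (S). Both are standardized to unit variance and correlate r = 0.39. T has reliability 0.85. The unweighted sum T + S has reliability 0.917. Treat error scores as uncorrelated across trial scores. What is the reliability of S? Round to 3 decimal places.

0.919

Var(T+S) = 2 + 2·0.39 = 2.780.
True-score variance = ρ_T + ρ_S + 2·0.39, so 0.917 = (0.85 + ρ_S + 0.78) / 2.780.
ρ_S = 0.917·2.780 − 0.85 − 0.78 = 0.919.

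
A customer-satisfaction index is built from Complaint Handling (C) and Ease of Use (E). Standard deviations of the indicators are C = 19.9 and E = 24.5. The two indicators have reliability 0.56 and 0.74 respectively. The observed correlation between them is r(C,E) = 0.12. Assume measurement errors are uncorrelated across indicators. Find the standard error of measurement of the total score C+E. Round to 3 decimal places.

18.174

Var(total) = 996.26 + 117.012 = 1113.27.
True-score variance = 665.951 + 117.012 = 782.963, so reliability = 0.7033.
Error variance = 1113.27 − 782.963 = 330.309; SEM = √330.309 = 18.174.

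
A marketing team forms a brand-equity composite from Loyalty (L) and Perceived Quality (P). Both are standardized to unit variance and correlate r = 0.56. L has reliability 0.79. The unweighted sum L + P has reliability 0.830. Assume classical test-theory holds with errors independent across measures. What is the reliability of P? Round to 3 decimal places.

0.680

Var(L+P) = 2 + 2·0.56 = 3.120.
True-score variance = ρ_L + ρ_P + 2·0.56, so 0.830 = (0.79 + ρ_P + 1.12) / 3.120.
ρ_P = 0.830·3.120 − 0.79 − 1.12 = 0.680.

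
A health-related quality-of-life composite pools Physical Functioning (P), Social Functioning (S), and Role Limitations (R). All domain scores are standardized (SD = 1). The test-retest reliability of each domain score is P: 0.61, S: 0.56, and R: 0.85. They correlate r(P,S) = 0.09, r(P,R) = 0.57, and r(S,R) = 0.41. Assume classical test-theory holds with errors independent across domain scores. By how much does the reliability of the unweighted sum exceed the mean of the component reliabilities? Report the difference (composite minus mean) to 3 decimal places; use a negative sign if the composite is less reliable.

Var(sum) = 3 + 2.14 = 5.14; true-score variance = 2.02 + 2.14 = 4.16; composite reliability = 0.8093.
Mean component reliability = 0.6733.
Difference = 0.8093 − 0.6733 = 0.136.

0.136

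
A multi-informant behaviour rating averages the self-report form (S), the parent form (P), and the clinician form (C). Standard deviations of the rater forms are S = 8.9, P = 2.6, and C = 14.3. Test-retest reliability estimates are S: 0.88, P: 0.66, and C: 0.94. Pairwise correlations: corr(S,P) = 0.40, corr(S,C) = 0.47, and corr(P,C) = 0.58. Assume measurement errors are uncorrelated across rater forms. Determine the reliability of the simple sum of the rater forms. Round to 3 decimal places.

Var(S+P+C) = 8.9² + 2.6² + 14.3² + 2·[8.9·2.6·0.40 + 8.9·14.3·0.47 + 2.6·14.3·0.58] = 290.46 + 181.275 = 471.735.
Because errors are independent across components, Cov(Tᵢ,Tⱼ) = Cov(Xᵢ,Xⱼ); the off-diagonal part of the true-score variance is the same as above.
True-score variance = [8.9²·0.88 + 2.6²·0.66 + 14.3²·0.94] + 181.275 = 266.387 + 181.275 = 447.662.
Reliability = 447.662 / 471.735 = 0.949.

0.949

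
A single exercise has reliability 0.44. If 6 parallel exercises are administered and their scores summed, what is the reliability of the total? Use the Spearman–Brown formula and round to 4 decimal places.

ρ_k = kρ / (1 + (k−1)ρ) = 6·0.44 / (1 + 5·0.44) = 2.640 / 3.200 = 0.8250.

0.8250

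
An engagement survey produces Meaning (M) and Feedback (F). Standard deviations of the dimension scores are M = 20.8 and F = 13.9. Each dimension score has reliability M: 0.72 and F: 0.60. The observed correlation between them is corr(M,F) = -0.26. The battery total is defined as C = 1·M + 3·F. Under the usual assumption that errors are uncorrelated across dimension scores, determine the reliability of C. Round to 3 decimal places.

Var(C) = 20.8² + 3²·13.9² + 2·[3·20.8·13.9·(-0.26)] = 2171.53 − 451.027 = 1720.5.
Under uncorrelated errors the observed covariances equal the true-score covariances, so only the own-variance terms attenuate.
True-score variance = [20.8²·0.72 + 3²·13.9²·0.60] − 451.027 = 1354.83 − 451.027 = 903.808.
Reliability = 903.808 / 1720.5 = 0.525.

0.525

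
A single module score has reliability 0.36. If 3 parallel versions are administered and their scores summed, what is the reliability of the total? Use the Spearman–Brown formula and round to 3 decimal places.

ρ_k = kρ / (1 + (k−1)ρ) = 3·0.36 / (1 + 2·0.36) = 1.080 / 1.720 = 0.628.

0.628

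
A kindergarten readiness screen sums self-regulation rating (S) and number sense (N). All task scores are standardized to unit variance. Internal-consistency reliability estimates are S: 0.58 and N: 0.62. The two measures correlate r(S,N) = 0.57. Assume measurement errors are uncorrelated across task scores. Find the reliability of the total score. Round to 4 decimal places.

0.7452

Var(S+N) = 2 + 2·[0.57] = 2 + 1.14 = 3.14.
Under uncorrelated errors the observed covariances equal the true-score covariances, so only the own-variance terms attenuate.
True-score variance = [0.58 + 0.62] + 1.14 = 1.2 + 1.14 = 2.34.
Reliability = 2.34 / 3.14 = 0.7452.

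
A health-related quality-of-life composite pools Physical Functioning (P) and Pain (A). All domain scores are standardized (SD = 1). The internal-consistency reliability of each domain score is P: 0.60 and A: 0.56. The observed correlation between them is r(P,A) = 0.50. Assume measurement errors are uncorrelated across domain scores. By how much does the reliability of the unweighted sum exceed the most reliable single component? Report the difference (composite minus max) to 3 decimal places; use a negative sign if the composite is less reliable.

0.120

Var(sum) = 2 + 1 = 3; true-score variance = 1.16 + 1 = 2.16; composite reliability = 0.7200.
Max component reliability = 0.6000.
Difference = 0.7200 − 0.6000 = 0.120.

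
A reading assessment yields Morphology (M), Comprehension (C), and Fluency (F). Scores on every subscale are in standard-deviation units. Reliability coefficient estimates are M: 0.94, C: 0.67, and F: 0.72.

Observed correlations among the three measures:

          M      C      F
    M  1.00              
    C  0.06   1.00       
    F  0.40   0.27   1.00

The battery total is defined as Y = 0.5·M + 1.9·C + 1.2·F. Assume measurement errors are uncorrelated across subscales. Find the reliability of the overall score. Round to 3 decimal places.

0.774

Var(Y) = 0.5² + 1.9² + 1.2² + 2·[0.95·0.06 + 0.6·0.40 + 2.28·0.27] = 5.3 + 1.8252 = 7.1252.
Under uncorrelated errors the observed covariances equal the true-score covariances, so only the own-variance terms attenuate.
True-score variance = [0.5²·0.94 + 1.9²·0.67 + 1.2²·0.72] + 1.8252 = 3.6905 + 1.8252 = 5.5157.
Reliability = 5.5157 / 7.1252 = 0.774.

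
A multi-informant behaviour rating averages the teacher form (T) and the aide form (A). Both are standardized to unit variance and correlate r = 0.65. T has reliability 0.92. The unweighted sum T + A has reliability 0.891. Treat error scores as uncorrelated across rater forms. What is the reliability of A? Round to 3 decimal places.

Var(T+A) = 2 + 2·0.65 = 3.300.
True-score variance = ρ_T + ρ_A + 2·0.65, so 0.891 = (0.92 + ρ_A + 1.30) / 3.300.
ρ_A = 0.891·3.300 − 0.92 − 1.30 = 0.720.

0.720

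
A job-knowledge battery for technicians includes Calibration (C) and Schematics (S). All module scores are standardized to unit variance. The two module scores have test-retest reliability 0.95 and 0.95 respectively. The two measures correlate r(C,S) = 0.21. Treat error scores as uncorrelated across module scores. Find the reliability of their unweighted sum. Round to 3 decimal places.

0.959

Var(C+S) = 2 + 2·[0.21] = 2 + 0.42 = 2.42.
Under uncorrelated errors the observed covariances equal the true-score covariances, so only the own-variance terms attenuate.
True-score variance = [0.95 + 0.95] + 0.42 = 1.9 + 0.42 = 2.32.
Reliability = 2.32 / 2.42 = 0.959.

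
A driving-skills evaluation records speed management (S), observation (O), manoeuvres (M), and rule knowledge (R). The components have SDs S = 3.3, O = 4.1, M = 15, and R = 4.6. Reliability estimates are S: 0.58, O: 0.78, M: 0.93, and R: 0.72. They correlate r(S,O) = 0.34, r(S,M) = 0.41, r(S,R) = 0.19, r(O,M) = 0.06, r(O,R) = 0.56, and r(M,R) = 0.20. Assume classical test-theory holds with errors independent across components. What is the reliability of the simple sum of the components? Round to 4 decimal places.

Var(S+O+M+R) = 3.3² + 4.1² + 15² + 4.6² + 2·[3.3·4.1·0.34 + 3.3·15·0.41 + 3.3·4.6·0.19 + 4.1·15·0.06 + 4.1·4.6·0.56 + 15·4.6·0.20] = 273.86 + 111.662 = 385.522.
With uncorrelated errors the cross-covariances are all true-score covariance, so they carry over unchanged; only the diagonal terms shrink to ρᵢσᵢ².
True-score variance = [3.3²·0.58 + 4.1²·0.78 + 15²·0.93 + 4.6²·0.72] + 111.662 = 243.913 + 111.662 = 355.575.
Reliability = 355.575 / 385.522 = 0.9223.

0.9223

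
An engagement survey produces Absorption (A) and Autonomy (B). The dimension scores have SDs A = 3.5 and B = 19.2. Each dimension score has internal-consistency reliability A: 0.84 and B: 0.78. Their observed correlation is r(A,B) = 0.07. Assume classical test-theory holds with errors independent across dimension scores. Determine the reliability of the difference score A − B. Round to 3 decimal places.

Var(A−B) = 3.5² + 19.2² − 2·3.5·19.2·0.07 = 380.89 − 9.408 = 371.482.
Because errors are independent across components, Cov(Tᵢ,Tⱼ) = Cov(Xᵢ,Xⱼ); the off-diagonal part of the true-score variance is the same as above.
True-score variance = [3.5²·0.84 + 19.2²·0.78] − 9.408 = 297.829 − 9.408 = 288.421.
Reliability = 288.421 / 371.482 = 0.776.

0.776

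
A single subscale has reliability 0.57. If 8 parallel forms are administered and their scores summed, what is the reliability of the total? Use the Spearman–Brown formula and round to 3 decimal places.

0.914

ρ_k = kρ / (1 + (k−1)ρ) = 8·0.57 / (1 + 7·0.57) = 4.560 / 4.990 = 0.914.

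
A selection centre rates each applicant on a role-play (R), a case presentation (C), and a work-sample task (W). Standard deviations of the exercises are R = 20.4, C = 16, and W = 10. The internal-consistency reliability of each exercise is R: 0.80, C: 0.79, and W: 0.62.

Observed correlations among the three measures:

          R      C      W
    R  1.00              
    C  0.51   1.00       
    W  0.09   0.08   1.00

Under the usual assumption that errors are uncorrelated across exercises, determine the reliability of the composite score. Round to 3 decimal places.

Var(R+C+W) = 20.4² + 16² + 10² + 2·[20.4·16·0.51 + 20.4·10·0.09 + 16·10·0.08] = 772.16 + 395.248 = 1167.41.
Under uncorrelated errors the observed covariances equal the true-score covariances, so only the own-variance terms attenuate.
True-score variance = [20.4²·0.80 + 16²·0.79 + 10²·0.62] + 395.248 = 597.168 + 395.248 = 992.416.
Reliability = 992.416 / 1167.41 = 0.850.

0.850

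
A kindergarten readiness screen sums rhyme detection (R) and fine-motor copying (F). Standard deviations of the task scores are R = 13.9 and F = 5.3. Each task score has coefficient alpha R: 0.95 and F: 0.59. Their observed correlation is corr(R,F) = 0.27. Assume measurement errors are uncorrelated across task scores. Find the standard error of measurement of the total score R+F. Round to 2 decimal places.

Var(total) = 221.3 + 39.7818 = 261.082.
True-score variance = 200.123 + 39.7818 = 239.904, so reliability = 0.9189.
Error variance = 261.082 − 239.904 = 21.1774; SEM = √21.1774 = 4.60.

4.60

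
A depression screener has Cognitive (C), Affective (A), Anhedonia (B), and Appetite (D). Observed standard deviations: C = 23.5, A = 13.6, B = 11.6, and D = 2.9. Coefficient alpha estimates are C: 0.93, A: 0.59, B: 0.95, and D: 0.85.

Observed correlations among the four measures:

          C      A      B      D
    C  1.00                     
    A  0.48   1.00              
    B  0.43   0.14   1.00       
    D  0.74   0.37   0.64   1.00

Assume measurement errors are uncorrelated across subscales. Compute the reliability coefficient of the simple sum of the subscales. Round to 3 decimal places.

0.925

Var(C+A+B+D) = 23.5² + 13.6² + 11.6² + 2.9² + 2·[23.5·13.6·0.48 + 23.5·11.6·0.43 + 23.5·2.9·0.74 + 13.6·11.6·0.14 + 13.6·2.9·0.37 + 11.6·2.9·0.64] = 880.18 + 758.532 = 1638.71.
Because errors are independent across components, Cov(Tᵢ,Tⱼ) = Cov(Xᵢ,Xⱼ); the off-diagonal part of the true-score variance is the same as above.
True-score variance = [23.5²·0.93 + 13.6²·0.59 + 11.6²·0.95 + 2.9²·0.85] + 758.532 = 757.699 + 758.532 = 1516.23.
Reliability = 1516.23 / 1638.71 = 0.925.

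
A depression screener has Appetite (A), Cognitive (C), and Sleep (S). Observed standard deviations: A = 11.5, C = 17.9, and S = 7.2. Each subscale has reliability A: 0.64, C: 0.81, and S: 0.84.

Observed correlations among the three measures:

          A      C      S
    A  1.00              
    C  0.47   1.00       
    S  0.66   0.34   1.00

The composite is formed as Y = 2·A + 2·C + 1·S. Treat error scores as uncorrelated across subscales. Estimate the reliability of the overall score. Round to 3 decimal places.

Var(Y) = 2²·11.5² + 2²·17.9² + 7.2² + 2·[4·11.5·17.9·0.47 + 2·11.5·7.2·0.66 + 2·17.9·7.2·0.34] = 1862.48 + 1167.86 = 3030.34.
Because errors are independent across components, Cov(Tᵢ,Tⱼ) = Cov(Xᵢ,Xⱼ); the off-diagonal part of the true-score variance is the same as above.
True-score variance = [2²·11.5²·0.64 + 2²·17.9²·0.81 + 7.2²·0.84] + 1167.86 = 1420.23 + 1167.86 = 2588.1.
Reliability = 2588.1 / 3030.34 = 0.854.

0.854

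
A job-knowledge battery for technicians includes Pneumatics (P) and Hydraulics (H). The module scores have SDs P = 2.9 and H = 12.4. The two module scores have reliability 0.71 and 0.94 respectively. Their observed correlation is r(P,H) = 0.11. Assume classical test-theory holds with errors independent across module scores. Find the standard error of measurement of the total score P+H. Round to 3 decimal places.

3.415

Var(total) = 162.17 + 7.9112 = 170.081.
True-score variance = 150.506 + 7.9112 = 158.417, so reliability = 0.9314.
Error variance = 170.081 − 158.417 = 11.6645; SEM = √11.6645 = 3.415.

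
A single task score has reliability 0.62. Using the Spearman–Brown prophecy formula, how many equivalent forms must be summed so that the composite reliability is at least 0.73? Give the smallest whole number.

2

k ≥ ρ*(1−ρ₁)/(ρ₁(1−ρ*)) = 0.73·0.38 / (0.62·0.27) = 1.657.
Smallest integer k = 2.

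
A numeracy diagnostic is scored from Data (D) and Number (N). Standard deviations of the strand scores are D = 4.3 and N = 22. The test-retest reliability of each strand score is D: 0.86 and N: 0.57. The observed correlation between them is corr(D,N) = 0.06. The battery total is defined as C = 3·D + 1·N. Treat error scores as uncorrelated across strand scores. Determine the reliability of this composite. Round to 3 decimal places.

Var(C) = 3²·4.3² + 22² + 2·[3·4.3·22·0.06] = 650.41 + 34.056 = 684.466.
Because errors are independent across components, Cov(Tᵢ,Tⱼ) = Cov(Xᵢ,Xⱼ); the off-diagonal part of the true-score variance is the same as above.
True-score variance = [3²·4.3²·0.86 + 22²·0.57] + 34.056 = 418.993 + 34.056 = 453.049.
Reliability = 453.049 / 684.466 = 0.662.

0.662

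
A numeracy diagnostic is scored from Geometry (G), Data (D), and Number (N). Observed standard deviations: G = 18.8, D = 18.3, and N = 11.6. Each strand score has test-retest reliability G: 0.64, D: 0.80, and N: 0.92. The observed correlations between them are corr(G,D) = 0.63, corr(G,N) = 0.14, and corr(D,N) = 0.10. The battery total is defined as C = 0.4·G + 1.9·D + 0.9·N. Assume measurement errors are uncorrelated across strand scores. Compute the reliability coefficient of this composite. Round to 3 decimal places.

0.849

Var(C) = 0.4²·18.8² + 1.9²·18.3² + 0.9²·11.6² + 2·[0.76·18.8·18.3·0.63 + 0.36·18.8·11.6·0.14 + 1.71·18.3·11.6·0.10] = 1374.5 + 424.035 = 1798.53.
Because errors are independent across components, Cov(Tᵢ,Tⱼ) = Cov(Xᵢ,Xⱼ); the off-diagonal part of the true-score variance is the same as above.
True-score variance = [0.4²·18.8²·0.64 + 1.9²·18.3²·0.80 + 0.9²·11.6²·0.92] + 424.035 = 1103.63 + 424.035 = 1527.66.
Reliability = 1527.66 / 1798.53 = 0.849.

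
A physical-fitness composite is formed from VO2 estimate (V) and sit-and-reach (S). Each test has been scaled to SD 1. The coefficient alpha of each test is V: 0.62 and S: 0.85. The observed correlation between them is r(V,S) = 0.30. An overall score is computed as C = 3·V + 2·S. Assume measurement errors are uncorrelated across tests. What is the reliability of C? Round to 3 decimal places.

Var(C) = 3² + 2² + 2·[6·0.30] = 13 + 3.6 = 16.6.
Under uncorrelated errors the observed covariances equal the true-score covariances, so only the own-variance terms attenuate.
True-score variance = [3²·0.62 + 2²·0.85] + 3.6 = 8.98 + 3.6 = 12.58.
Reliability = 12.58 / 16.6 = 0.758.

0.758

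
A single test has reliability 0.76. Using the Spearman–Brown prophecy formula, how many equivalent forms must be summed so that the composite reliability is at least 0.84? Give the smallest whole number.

k ≥ ρ*(1−ρ₁)/(ρ₁(1−ρ*)) = 0.84·0.24 / (0.76·0.16) = 1.658.
Smallest integer k = 2.

2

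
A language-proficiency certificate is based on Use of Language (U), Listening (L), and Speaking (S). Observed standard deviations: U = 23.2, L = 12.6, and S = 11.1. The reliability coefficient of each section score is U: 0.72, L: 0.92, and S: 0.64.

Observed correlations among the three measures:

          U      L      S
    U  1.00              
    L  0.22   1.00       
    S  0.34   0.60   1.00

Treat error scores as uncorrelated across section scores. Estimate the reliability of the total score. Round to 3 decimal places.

0.839

Var(U+L+S) = 23.2² + 12.6² + 11.1² + 2·[23.2·12.6·0.22 + 23.2·11.1·0.34 + 12.6·11.1·0.60] = 820.21 + 471.566 = 1291.78.
Under uncorrelated errors the observed covariances equal the true-score covariances, so only the own-variance terms attenuate.
True-score variance = [23.2²·0.72 + 12.6²·0.92 + 11.1²·0.64] + 471.566 = 612.446 + 471.566 = 1084.01.
Reliability = 1084.01 / 1291.78 = 0.839.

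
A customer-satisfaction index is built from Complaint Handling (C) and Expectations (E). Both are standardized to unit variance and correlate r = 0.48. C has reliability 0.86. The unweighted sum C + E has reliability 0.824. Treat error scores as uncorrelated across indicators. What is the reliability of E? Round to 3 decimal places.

0.619

Var(C+E) = 2 + 2·0.48 = 2.960.
True-score variance = ρ_C + ρ_E + 2·0.48, so 0.824 = (0.86 + ρ_E + 0.96) / 2.960.
ρ_E = 0.824·2.960 − 0.86 − 0.96 = 0.619.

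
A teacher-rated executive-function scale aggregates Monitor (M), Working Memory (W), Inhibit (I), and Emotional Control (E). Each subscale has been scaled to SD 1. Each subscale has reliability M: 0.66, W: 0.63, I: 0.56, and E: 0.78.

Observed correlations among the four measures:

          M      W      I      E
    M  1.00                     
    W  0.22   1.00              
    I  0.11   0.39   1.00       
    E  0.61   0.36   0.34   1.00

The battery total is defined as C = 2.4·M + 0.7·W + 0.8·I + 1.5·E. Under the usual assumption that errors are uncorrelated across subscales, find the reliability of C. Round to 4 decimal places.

Var(C) = 2.4² + 0.7² + 0.8² + 1.5² + 2·[1.68·0.22 + 1.92·0.11 + 3.6·0.61 + 0.56·0.39 + 1.05·0.36 + 1.2·0.34] = 9.14 + 7.5624 = 16.7024.
Under uncorrelated errors the observed covariances equal the true-score covariances, so only the own-variance terms attenuate.
True-score variance = [2.4²·0.66 + 0.7²·0.63 + 0.8²·0.56 + 1.5²·0.78] + 7.5624 = 6.2237 + 7.5624 = 13.7861.
Reliability = 13.7861 / 16.7024 = 0.8254.

0.8254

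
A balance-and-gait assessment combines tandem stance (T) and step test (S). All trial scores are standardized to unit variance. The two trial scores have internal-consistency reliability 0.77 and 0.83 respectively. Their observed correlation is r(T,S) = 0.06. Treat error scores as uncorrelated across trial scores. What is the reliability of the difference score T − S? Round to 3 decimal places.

0.787

Var(T−S) = 1 + 1 − 2·0.06 = 2 − 0.12 = 1.88.
Because errors are independent across components, Cov(Tᵢ,Tⱼ) = Cov(Xᵢ,Xⱼ); the off-diagonal part of the true-score variance is the same as above.
True-score variance = [0.77 + 0.83] − 0.12 = 1.6 − 0.12 = 1.48.
Reliability = 1.48 / 1.88 = 0.787.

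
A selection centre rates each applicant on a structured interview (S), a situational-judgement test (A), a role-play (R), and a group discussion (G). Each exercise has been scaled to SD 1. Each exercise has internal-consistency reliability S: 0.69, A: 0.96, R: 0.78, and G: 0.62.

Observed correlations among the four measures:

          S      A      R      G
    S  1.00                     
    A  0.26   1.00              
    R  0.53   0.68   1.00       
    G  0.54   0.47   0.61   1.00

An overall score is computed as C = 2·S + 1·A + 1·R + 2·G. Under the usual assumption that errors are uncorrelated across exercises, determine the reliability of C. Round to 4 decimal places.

0.8696

Var(C) = 2² + 1 + 1 + 2² + 2·[2·0.26 + 2·0.53 + 4·0.54 + 0.68 + 2·0.47 + 2·0.61] = 10 + 13.16 = 23.16.
With uncorrelated errors the cross-covariances are all true-score covariance, so they carry over unchanged; only the diagonal terms shrink to ρᵢσᵢ².
True-score variance = [2²·0.69 + 0.96 + 0.78 + 2²·0.62] + 13.16 = 6.98 + 13.16 = 20.14.
Reliability = 20.14 / 23.16 = 0.8696.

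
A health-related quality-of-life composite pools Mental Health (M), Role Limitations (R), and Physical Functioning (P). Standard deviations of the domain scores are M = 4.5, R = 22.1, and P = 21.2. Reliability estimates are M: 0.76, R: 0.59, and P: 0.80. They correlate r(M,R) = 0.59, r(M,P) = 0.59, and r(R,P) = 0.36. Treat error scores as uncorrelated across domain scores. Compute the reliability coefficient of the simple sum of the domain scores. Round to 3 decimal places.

0.807

Var(M+R+P) = 4.5² + 22.1² + 21.2² + 2·[4.5·22.1·0.59 + 4.5·21.2·0.59 + 22.1·21.2·0.36] = 958.1 + 567.257 = 1525.36.
Because errors are independent across components, Cov(Tᵢ,Tⱼ) = Cov(Xᵢ,Xⱼ); the off-diagonal part of the true-score variance is the same as above.
True-score variance = [4.5²·0.76 + 22.1²·0.59 + 21.2²·0.80] + 567.257 = 663.104 + 567.257 = 1230.36.
Reliability = 1230.36 / 1525.36 = 0.807.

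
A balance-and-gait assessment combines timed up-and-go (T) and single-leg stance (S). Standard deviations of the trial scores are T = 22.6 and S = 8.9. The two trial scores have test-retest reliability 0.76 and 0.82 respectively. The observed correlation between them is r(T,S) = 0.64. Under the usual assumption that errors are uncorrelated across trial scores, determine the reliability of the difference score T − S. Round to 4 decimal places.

Var(T−S) = 22.6² + 8.9² − 2·22.6·8.9·0.64 = 589.97 − 257.459 = 332.511.
With uncorrelated errors the cross-covariances are all true-score covariance, so they carry over unchanged; only the diagonal terms shrink to ρᵢσᵢ².
True-score variance = [22.6²·0.76 + 8.9²·0.82] − 257.459 = 453.13 − 257.459 = 195.671.
Reliability = 195.671 / 332.511 = 0.5885.

0.5885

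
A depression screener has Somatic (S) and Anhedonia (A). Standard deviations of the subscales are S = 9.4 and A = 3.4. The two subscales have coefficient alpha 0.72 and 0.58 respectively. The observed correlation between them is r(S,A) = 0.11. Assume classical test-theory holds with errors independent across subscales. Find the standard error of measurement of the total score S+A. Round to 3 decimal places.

5.440

Var(total) = 99.92 + 7.0312 = 106.951.
True-score variance = 70.324 + 7.0312 = 77.3552, so reliability = 0.7233.
Error variance = 106.951 − 77.3552 = 29.596; SEM = √29.596 = 5.440.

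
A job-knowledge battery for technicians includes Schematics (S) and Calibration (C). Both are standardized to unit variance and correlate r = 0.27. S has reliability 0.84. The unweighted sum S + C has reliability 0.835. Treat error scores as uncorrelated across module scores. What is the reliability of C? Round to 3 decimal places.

0.741

Var(S+C) = 2 + 2·0.27 = 2.540.
True-score variance = ρ_S + ρ_C + 2·0.27, so 0.835 = (0.84 + ρ_C + 0.54) / 2.540.
ρ_C = 0.835·2.540 − 0.84 − 0.54 = 0.741.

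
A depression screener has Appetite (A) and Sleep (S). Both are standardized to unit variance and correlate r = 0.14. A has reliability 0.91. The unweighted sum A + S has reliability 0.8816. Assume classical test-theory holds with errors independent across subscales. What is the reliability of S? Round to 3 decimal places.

Var(A+S) = 2 + 2·0.14 = 2.280.
True-score variance = ρ_A + ρ_S + 2·0.14, so 0.8816 = (0.91 + ρ_S + 0.28) / 2.280.
ρ_S = 0.8816·2.280 − 0.91 − 0.28 = 0.820.

0.820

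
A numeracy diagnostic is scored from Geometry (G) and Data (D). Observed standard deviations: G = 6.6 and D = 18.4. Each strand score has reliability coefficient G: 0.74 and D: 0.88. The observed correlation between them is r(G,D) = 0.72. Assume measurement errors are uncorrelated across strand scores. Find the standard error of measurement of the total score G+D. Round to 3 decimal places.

7.208

Var(total) = 382.12 + 174.874 = 556.994.
True-score variance = 330.167 + 174.874 = 505.041, so reliability = 0.9067.
Error variance = 556.994 − 505.041 = 51.9528; SEM = √51.9528 = 7.208.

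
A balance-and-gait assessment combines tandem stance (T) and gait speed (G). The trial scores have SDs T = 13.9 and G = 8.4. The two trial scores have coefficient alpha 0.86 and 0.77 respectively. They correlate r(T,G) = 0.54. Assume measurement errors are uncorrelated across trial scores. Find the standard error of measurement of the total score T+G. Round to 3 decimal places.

6.579

Var(total) = 263.77 + 126.101 = 389.871.
True-score variance = 220.492 + 126.101 = 346.593, so reliability = 0.8890.
Error variance = 389.871 − 346.593 = 43.2782; SEM = √43.2782 = 6.579.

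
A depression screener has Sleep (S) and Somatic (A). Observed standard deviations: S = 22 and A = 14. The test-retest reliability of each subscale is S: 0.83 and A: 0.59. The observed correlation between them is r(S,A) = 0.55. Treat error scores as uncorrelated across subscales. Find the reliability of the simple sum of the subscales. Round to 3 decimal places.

Var(S+A) = 22² + 14² + 2·[22·14·0.55] = 680 + 338.8 = 1018.8.
Because errors are independent across components, Cov(Tᵢ,Tⱼ) = Cov(Xᵢ,Xⱼ); the off-diagonal part of the true-score variance is the same as above.
True-score variance = [22²·0.83 + 14²·0.59] + 338.8 = 517.36 + 338.8 = 856.16.
Reliability = 856.16 / 1018.8 = 0.840.

0.840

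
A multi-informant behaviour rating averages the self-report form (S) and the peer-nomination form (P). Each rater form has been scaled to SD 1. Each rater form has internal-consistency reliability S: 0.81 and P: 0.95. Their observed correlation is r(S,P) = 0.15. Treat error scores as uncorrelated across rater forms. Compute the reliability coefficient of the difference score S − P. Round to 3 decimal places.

Var(S−P) = 1 + 1 − 2·0.15 = 2 − 0.3 = 1.7.
With uncorrelated errors the cross-covariances are all true-score covariance, so they carry over unchanged; only the diagonal terms shrink to ρᵢσᵢ².
True-score variance = [0.81 + 0.95] − 0.3 = 1.76 − 0.3 = 1.46.
Reliability = 1.46 / 1.7 = 0.859.

0.859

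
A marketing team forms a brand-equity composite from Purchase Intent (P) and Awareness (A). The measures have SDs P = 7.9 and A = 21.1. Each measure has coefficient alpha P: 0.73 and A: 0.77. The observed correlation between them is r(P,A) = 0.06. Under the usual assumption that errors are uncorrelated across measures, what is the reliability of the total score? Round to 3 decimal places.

0.774

Var(P+A) = 7.9² + 21.1² + 2·[7.9·21.1·0.06] = 507.62 + 20.0028 = 527.623.
Because errors are independent across components, Cov(Tᵢ,Tⱼ) = Cov(Xᵢ,Xⱼ); the off-diagonal part of the true-score variance is the same as above.
True-score variance = [7.9²·0.73 + 21.1²·0.77] + 20.0028 = 388.371 + 20.0028 = 408.374.
Reliability = 408.374 / 527.623 = 0.774.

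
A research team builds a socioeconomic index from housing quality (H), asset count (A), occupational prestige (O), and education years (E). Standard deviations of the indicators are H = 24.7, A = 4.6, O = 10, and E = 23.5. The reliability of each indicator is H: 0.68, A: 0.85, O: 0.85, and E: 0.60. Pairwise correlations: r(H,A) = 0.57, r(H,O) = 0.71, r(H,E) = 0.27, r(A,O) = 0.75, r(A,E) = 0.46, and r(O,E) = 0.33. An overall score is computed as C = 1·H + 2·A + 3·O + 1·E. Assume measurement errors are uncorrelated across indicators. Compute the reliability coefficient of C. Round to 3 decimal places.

Var(C) = 24.7² + 2²·4.6² + 3²·10² + 23.5² + 2·[2·24.7·4.6·0.57 + 3·24.7·10·0.71 + 24.7·23.5·0.27 + 6·4.6·10·0.75 + 2·4.6·23.5·0.46 + 3·10·23.5·0.33] = 2146.98 + 2702.92 = 4849.9.
Because errors are independent across components, Cov(Tᵢ,Tⱼ) = Cov(Xᵢ,Xⱼ); the off-diagonal part of the true-score variance is the same as above.
True-score variance = [24.7²·0.68 + 2²·4.6²·0.85 + 3²·10²·0.85 + 23.5²·0.60] + 2702.92 = 1583.16 + 2702.92 = 4286.08.
Reliability = 4286.08 / 4849.9 = 0.884.

0.884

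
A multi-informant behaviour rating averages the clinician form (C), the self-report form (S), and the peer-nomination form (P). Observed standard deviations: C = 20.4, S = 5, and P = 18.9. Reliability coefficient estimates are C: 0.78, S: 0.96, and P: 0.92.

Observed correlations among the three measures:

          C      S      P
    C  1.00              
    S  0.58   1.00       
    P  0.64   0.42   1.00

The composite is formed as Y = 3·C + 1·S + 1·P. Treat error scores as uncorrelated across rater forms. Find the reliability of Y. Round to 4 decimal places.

Var(Y) = 3²·20.4² + 5² + 18.9² + 2·[3·20.4·5·0.58 + 3·20.4·18.9·0.64 + 5·18.9·0.42] = 4127.65 + 1914.89 = 6042.54.
With uncorrelated errors the cross-covariances are all true-score covariance, so they carry over unchanged; only the diagonal terms shrink to ρᵢσᵢ².
True-score variance = [3²·20.4²·0.78 + 5²·0.96 + 18.9²·0.92] + 1914.89 = 3274.08 + 1914.89 = 5188.97.
Reliability = 5188.97 / 6042.54 = 0.8587.

0.8587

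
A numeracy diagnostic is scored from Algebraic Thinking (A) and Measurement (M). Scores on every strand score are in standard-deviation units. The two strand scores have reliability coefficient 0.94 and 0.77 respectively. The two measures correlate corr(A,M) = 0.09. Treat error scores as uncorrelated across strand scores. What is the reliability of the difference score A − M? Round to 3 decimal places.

0.841

Var(A−M) = 1 + 1 − 2·0.09 = 2 − 0.18 = 1.82.
Because errors are independent across components, Cov(Tᵢ,Tⱼ) = Cov(Xᵢ,Xⱼ); the off-diagonal part of the true-score variance is the same as above.
True-score variance = [0.94 + 0.77] − 0.18 = 1.71 − 0.18 = 1.53.
Reliability = 1.53 / 1.82 = 0.841.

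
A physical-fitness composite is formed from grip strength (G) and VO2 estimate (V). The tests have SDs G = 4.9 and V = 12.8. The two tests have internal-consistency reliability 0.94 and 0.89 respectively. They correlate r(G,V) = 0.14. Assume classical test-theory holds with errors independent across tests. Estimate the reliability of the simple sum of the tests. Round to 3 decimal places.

0.905

Var(G+V) = 4.9² + 12.8² + 2·[4.9·12.8·0.14] = 187.85 + 17.5616 = 205.412.
Because errors are independent across components, Cov(Tᵢ,Tⱼ) = Cov(Xᵢ,Xⱼ); the off-diagonal part of the true-score variance is the same as above.
True-score variance = [4.9²·0.94 + 12.8²·0.89] + 17.5616 = 168.387 + 17.5616 = 185.949.
Reliability = 185.949 / 205.412 = 0.905.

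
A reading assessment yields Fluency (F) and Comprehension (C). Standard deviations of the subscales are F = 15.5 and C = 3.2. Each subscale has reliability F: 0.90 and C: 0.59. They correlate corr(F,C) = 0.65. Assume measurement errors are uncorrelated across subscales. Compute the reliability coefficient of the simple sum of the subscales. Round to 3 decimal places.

Var(F+C) = 15.5² + 3.2² + 2·[15.5·3.2·0.65] = 250.49 + 64.48 = 314.97.
With uncorrelated errors the cross-covariances are all true-score covariance, so they carry over unchanged; only the diagonal terms shrink to ρᵢσᵢ².
True-score variance = [15.5²·0.90 + 3.2²·0.59] + 64.48 = 222.267 + 64.48 = 286.747.
Reliability = 286.747 / 314.97 = 0.910.

0.910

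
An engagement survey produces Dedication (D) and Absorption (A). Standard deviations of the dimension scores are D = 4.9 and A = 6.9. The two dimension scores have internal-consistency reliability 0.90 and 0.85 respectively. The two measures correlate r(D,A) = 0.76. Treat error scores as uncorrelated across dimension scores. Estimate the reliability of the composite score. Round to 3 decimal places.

Var(D+A) = 4.9² + 6.9² + 2·[4.9·6.9·0.76] = 71.62 + 51.3912 = 123.011.
With uncorrelated errors the cross-covariances are all true-score covariance, so they carry over unchanged; only the diagonal terms shrink to ρᵢσᵢ².
True-score variance = [4.9²·0.90 + 6.9²·0.85] + 51.3912 = 62.0775 + 51.3912 = 113.469.
Reliability = 113.469 / 123.011 = 0.922.

0.922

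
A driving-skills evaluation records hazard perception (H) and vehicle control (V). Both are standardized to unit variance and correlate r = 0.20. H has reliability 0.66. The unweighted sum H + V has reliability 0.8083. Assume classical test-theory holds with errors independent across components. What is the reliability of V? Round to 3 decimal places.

Var(H+V) = 2 + 2·0.20 = 2.400.
True-score variance = ρ_H + ρ_V + 2·0.20, so 0.8083 = (0.66 + ρ_V + 0.40) / 2.400.
ρ_V = 0.8083·2.400 − 0.66 − 0.40 = 0.880.

0.880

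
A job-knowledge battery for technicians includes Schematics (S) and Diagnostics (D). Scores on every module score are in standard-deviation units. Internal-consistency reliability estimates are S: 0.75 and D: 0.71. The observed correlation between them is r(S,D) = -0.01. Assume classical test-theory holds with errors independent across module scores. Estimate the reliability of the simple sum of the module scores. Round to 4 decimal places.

Var(S+D) = 2 + 2·[(-0.01)] = 2 − 0.02 = 1.98.
Under uncorrelated errors the observed covariances equal the true-score covariances, so only the own-variance terms attenuate.
True-score variance = [0.75 + 0.71] − 0.02 = 1.46 − 0.02 = 1.44.
Reliability = 1.44 / 1.98 = 0.7273.

0.7273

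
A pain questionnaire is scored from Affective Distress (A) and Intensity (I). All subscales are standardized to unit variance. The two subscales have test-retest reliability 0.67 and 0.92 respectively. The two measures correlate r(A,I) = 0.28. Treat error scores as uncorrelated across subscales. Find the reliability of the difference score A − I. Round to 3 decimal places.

0.715

Var(A−I) = 1 + 1 − 2·0.28 = 2 − 0.56 = 1.44.
Because errors are independent across components, Cov(Tᵢ,Tⱼ) = Cov(Xᵢ,Xⱼ); the off-diagonal part of the true-score variance is the same as above.
True-score variance = [0.67 + 0.92] − 0.56 = 1.59 − 0.56 = 1.03.
Reliability = 1.03 / 1.44 = 0.715.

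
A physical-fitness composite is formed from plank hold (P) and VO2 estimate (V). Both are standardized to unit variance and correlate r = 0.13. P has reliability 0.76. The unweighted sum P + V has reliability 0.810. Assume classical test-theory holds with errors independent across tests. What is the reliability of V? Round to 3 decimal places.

0.811

Var(P+V) = 2 + 2·0.13 = 2.260.
True-score variance = ρ_P + ρ_V + 2·0.13, so 0.810 = (0.76 + ρ_V + 0.26) / 2.260.
ρ_V = 0.810·2.260 − 0.76 − 0.26 = 0.811.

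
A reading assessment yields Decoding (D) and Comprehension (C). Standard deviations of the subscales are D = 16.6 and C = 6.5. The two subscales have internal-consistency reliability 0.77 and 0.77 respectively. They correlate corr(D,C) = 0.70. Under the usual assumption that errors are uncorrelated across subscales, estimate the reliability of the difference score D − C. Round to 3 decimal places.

Var(D−C) = 16.6² + 6.5² − 2·16.6·6.5·0.70 = 317.81 − 151.06 = 166.75.
With uncorrelated errors the cross-covariances are all true-score covariance, so they carry over unchanged; only the diagonal terms shrink to ρᵢσᵢ².
True-score variance = [16.6²·0.77 + 6.5²·0.77] − 151.06 = 244.714 − 151.06 = 93.6537.
Reliability = 93.6537 / 166.75 = 0.562.

0.562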